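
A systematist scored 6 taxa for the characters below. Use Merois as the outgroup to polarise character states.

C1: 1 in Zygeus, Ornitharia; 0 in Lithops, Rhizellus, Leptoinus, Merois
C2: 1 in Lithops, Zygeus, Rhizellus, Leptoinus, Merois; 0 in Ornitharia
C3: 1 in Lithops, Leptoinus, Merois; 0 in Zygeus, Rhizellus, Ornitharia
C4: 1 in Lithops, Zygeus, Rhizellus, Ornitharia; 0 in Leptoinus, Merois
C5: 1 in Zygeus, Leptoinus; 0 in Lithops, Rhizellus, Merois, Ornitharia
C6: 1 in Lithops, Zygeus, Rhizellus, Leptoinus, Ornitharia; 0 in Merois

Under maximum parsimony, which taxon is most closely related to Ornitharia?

Zygeus

Character polarity is set by the outgroup: the derived state is whichever differs from the outgroup's state, so for C2, C3 the derived state is '0', and for the remaining characters it is '1'.
C1 (derived state '1') is shared by Ornitharia and Zygeus — a synapomorphy uniting that clade.
C2 (derived state '0') is unique to Ornitharia (autapomorphy; uninformative for grouping).
C3 (derived state '0') is shared by Ornitharia, Rhizellus, and Zygeus — a synapomorphy uniting that clade.
Only Lithops, Ornitharia, Rhizellus, and Zygeus show the derived state '1' for C4, supporting them as a clade.
C5 groups Leptoinus and Zygeus, which is incompatible with the clades supported by the remaining characters; treating it as convergent (homoplasy) costs fewer steps than any alternative tree.
C6 (derived state '1') is shared by all ingroup taxa — unites the whole ingroup.
Most parsimonious ingroup topology: (((Rhizellus,(Zygeus,Ornitharia)),Lithops),Leptoinus).
Ornitharia and Zygeus form a cherry on this tree, so they are sister taxa.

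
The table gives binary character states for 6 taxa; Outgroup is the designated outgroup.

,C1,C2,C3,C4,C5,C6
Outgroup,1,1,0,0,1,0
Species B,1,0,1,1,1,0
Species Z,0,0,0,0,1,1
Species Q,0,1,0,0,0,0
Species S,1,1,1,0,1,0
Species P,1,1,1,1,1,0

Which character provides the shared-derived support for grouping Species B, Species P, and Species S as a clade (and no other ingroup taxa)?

C3

Character polarity is set by the outgroup: the derived state is whichever differs from the outgroup's state, so for C1, C2, C5 the derived state is '0', and for the remaining characters it is '1'.
C1: derived state '0' in Species Q and Species Z only — synapomorphy for {Species Q, Species Z}.
C2 groups Species B and Species Z, which is incompatible with the clades supported by the remaining characters; treating it as convergent (homoplasy) costs fewer steps than any alternative tree.
C3: derived state '1' in Species B, Species P, and Species S only — synapomorphy for {Species B, Species P, Species S}.
Only Species B and Species P show the derived state '1' for C4, supporting them as a clade.
C5: derived state '0' in Species Q only — an autapomorphy, so it tells us nothing about relationships among taxa.
C6 (derived state '1') is unique to Species Z (autapomorphy; uninformative for grouping).
Most parsimonious ingroup topology: (((Species B,Species P),Species S),(Species Z,Species Q)).
The clade {Species B, Species P, Species S} is supported by C3: its derived state '1' occurs in exactly those taxa and in no other taxon (including the outgroup).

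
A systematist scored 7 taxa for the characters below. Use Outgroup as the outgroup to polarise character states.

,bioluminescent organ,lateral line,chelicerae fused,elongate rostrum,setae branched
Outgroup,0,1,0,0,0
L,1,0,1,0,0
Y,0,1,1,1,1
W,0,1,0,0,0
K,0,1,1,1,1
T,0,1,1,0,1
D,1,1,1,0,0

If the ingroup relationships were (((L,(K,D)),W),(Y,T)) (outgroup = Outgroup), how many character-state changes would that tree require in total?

Map each character onto (((L,(K,D)),W),(Y,T)) (rooted by Outgroup) and count the minimum state changes it requires (Fitch parsimony):
bioluminescent organ: 2; lateral line: 1; chelicerae fused: 2; elongate rostrum: 2; setae branched: 2.
Total tree length = 9.

9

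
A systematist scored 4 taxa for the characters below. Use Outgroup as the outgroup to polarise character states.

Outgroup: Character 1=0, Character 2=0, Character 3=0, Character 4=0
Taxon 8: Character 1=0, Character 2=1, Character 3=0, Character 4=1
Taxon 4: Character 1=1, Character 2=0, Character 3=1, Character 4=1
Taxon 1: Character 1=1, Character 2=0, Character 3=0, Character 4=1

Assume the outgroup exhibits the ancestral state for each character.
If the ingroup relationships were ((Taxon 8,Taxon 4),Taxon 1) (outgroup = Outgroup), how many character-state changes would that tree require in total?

5

Map each character onto ((Taxon 8,Taxon 4),Taxon 1) (rooted by Outgroup) and count the minimum state changes it requires (Fitch parsimony):
Character 1: 2; Character 2: 1; Character 3: 1; Character 4: 1.
Total tree length = 5.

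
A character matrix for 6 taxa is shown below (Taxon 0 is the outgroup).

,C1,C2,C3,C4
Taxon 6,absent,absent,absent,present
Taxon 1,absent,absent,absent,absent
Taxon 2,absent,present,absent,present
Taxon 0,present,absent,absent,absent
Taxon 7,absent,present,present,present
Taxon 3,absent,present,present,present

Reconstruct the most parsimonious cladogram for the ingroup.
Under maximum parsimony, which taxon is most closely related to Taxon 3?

Character polarity is set by the outgroup: the derived state is whichever differs from the outgroup's state, so for C1 the derived state is 'absent', and for the remaining characters it is 'present'.
C1 (derived state 'absent') is shared by all ingroup taxa — unites the whole ingroup.
C2: derived state 'present' in Taxon 2, Taxon 3, and Taxon 7 only — synapomorphy for {Taxon 2, Taxon 3, Taxon 7}.
C3 (derived state 'present') is shared by Taxon 3 and Taxon 7 — a synapomorphy uniting that clade.
C4 (derived state 'present') is shared by Taxon 2, Taxon 3, Taxon 6, and Taxon 7 — a synapomorphy uniting that clade.
Most parsimonious ingroup topology: (Taxon 1,(((Taxon 7,Taxon 3),Taxon 2),Taxon 6)).
Taxon 3 and Taxon 7 form a cherry on this tree, so they are sister taxa.

Taxon 7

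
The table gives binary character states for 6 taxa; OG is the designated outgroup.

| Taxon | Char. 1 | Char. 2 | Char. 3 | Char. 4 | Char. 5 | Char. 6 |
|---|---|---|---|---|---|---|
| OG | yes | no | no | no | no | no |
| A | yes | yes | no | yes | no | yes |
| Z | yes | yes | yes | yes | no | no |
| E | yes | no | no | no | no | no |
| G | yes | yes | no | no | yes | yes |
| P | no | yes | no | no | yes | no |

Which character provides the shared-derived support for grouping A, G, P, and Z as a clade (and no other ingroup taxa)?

Character polarity is set by the outgroup: the derived state is whichever differs from the outgroup's state, so for Char. 1 the derived state is 'no', and for the remaining characters it is 'yes'.
Char. 1: derived state 'no' in P only — an autapomorphy, so it tells us nothing about relationships among taxa.
Char. 2 (derived state 'yes') is shared by A, G, P, and Z — a synapomorphy uniting that clade.
Char. 3 (derived state 'yes') is unique to Z (autapomorphy; uninformative for grouping).
Only A and Z show the derived state 'yes' for Char. 4, supporting them as a clade.
Only G and P show the derived state 'yes' for Char. 5, supporting them as a clade.
Char. 6 groups A and G, which is incompatible with the clades supported by the remaining characters; treating it as convergent (homoplasy) costs fewer steps than any alternative tree.
Most parsimonious ingroup topology: (((A,Z),(G,P)),E).
The clade {A, G, P, Z} is supported by Char. 2: its derived state 'yes' occurs in exactly those taxa and in no other taxon (including the outgroup).

Char. 2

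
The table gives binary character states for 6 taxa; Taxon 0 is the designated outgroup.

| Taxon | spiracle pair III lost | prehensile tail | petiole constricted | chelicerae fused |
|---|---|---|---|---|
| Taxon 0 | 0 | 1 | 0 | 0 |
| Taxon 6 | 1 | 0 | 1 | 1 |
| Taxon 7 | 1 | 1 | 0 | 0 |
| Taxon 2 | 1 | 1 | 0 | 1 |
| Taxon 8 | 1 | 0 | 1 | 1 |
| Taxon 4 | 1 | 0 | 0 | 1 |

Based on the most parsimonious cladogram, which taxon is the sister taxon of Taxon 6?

Character polarity is set by the outgroup: the derived state is whichever differs from the outgroup's state, so for prehensile tail the derived state is '0', and for the remaining characters it is '1'.
All ingroup taxa share the derived state '1' for spiracle pair III lost; it defines the ingroup but does not resolve relationships within it.
Only Taxon 4, Taxon 6, and Taxon 8 show the derived state '0' for prehensile tail, supporting them as a clade.
Only Taxon 6 and Taxon 8 show the derived state '1' for petiole constricted, supporting them as a clade.
chelicerae fused (derived state '1') is shared by Taxon 2, Taxon 4, Taxon 6, and Taxon 8 — a synapomorphy uniting that clade.
Most parsimonious ingroup topology: ((((Taxon 6,Taxon 8),Taxon 4),Taxon 2),Taxon 7).
Taxon 6 and Taxon 8 form a cherry on this tree, so they are sister taxa.

Taxon 8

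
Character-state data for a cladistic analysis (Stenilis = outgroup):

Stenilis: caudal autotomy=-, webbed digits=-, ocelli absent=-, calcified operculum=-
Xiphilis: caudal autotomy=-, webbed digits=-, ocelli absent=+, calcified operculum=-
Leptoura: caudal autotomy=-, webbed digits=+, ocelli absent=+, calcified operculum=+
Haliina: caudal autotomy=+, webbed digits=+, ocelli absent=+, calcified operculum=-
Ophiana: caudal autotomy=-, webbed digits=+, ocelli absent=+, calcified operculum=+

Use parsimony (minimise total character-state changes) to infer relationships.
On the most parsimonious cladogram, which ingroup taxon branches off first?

Xiphilis

The outgroup has state '-' for every character, so '+' is the derived state throughout.
caudal autotomy (derived state '+') is unique to Haliina (autapomorphy; uninformative for grouping).
webbed digits (derived state '+') is shared by Haliina, Leptoura, and Ophiana — a synapomorphy uniting that clade.
All ingroup taxa share the derived state '+' for ocelli absent; it defines the ingroup but does not resolve relationships within it.
Only Leptoura and Ophiana show the derived state '+' for calcified operculum, supporting them as a clade.
Most parsimonious ingroup topology: (Xiphilis,((Leptoura,Ophiana),Haliina)).
Xiphilis is sister to the clade containing all other ingroup taxa, so it is the earliest-diverging (most basal) ingroup lineage.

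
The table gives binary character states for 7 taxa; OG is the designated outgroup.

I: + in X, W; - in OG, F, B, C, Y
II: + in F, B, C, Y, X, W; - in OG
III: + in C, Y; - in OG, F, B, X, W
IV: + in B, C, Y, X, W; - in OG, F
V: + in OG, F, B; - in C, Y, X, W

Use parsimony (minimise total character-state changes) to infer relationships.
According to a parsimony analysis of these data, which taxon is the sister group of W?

X

Character polarity is set by the outgroup: the derived state is whichever differs from the outgroup's state, so for V the derived state is '-', and for the remaining characters it is '+'.
I (derived state '+') is shared by W and X — a synapomorphy uniting that clade.
II (derived state '+') is shared by all ingroup taxa — unites the whole ingroup.
III (derived state '+') is shared by C and Y — a synapomorphy uniting that clade.
Only B, C, W, X, and Y show the derived state '+' for IV, supporting them as a clade.
V: derived state '-' in C, W, X, and Y only — synapomorphy for {C, W, X, Y}.
Most parsimonious ingroup topology: (F,(B,((C,Y),(X,W)))).
W and X form a cherry on this tree, so they are sister taxa.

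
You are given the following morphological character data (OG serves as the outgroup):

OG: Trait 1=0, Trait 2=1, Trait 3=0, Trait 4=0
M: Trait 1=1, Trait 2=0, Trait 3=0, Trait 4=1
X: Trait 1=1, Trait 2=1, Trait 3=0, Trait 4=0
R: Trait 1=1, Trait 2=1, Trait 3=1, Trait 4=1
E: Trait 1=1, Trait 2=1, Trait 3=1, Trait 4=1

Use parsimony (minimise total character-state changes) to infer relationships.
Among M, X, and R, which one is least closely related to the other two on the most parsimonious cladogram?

Character polarity is set by the outgroup: the derived state is whichever differs from the outgroup's state, so for Trait 2 the derived state is '0', and for the remaining characters it is '1'.
Trait 1 (derived state '1') is shared by all ingroup taxa — unites the whole ingroup.
Trait 2 (derived state '0') is unique to M (autapomorphy; uninformative for grouping).
Trait 3 (derived state '1') is shared by E and R — a synapomorphy uniting that clade.
Only E, M, and R show the derived state '1' for Trait 4, supporting them as a clade.
Most parsimonious ingroup topology: ((M,(R,E)),X).
M and R share a more recent common ancestor with each other than either does with X, so X is the least closely related of the three.

X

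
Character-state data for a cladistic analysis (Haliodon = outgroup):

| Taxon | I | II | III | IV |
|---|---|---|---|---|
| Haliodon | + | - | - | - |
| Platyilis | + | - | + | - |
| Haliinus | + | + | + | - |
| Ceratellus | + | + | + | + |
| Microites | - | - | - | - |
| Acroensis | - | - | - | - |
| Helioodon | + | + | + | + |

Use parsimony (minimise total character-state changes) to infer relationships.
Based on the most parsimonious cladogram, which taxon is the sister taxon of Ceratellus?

Helioodon

Character polarity is set by the outgroup: the derived state is whichever differs from the outgroup's state, so for I the derived state is '-', and for the remaining characters it is '+'.
Only Acroensis and Microites show the derived state '-' for I, supporting them as a clade.
Only Ceratellus, Haliinus, and Helioodon show the derived state '+' for II, supporting them as a clade.
III (derived state '+') is shared by Ceratellus, Haliinus, Helioodon, and Platyilis — a synapomorphy uniting that clade.
Only Ceratellus and Helioodon show the derived state '+' for IV, supporting them as a clade.
Most parsimonious ingroup topology: ((Platyilis,(Haliinus,(Ceratellus,Helioodon))),(Microites,Acroensis)).
Ceratellus and Helioodon form a cherry on this tree, so they are sister taxa.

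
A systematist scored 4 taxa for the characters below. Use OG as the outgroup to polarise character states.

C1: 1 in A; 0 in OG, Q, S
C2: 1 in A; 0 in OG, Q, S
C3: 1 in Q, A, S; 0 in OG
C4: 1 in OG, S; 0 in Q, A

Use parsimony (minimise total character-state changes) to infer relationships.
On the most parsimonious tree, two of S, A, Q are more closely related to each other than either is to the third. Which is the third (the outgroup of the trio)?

Character polarity is set by the outgroup: the derived state is whichever differs from the outgroup's state, so for C4 the derived state is '0', and for the remaining characters it is '1'.
C1: derived state '1' in A only — an autapomorphy, so it tells us nothing about relationships among taxa.
C2: derived state '1' in A only — an autapomorphy, so it tells us nothing about relationships among taxa.
All ingroup taxa share the derived state '1' for C3; it defines the ingroup but does not resolve relationships within it.
C4 (derived state '0') is shared by A and Q — a synapomorphy uniting that clade.
Most parsimonious ingroup topology: ((Q,A),S).
A and Q share a more recent common ancestor with each other than either does with S, so S is the least closely related of the three.

S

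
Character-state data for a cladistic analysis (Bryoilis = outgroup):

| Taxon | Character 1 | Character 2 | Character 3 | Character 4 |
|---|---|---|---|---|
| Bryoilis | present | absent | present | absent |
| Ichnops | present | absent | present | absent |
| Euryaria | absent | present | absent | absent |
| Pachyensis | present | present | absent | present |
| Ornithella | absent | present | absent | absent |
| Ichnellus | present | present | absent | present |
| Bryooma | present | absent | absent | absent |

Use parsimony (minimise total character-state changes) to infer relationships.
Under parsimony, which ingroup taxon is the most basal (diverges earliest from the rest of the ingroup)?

Character polarity is set by the outgroup: the derived state is whichever differs from the outgroup's state, so for Character 1, Character 3 the derived state is 'absent', and for the remaining characters it is 'present'.
Character 1 (derived state 'absent') is shared by Euryaria and Ornithella — a synapomorphy uniting that clade.
Only Euryaria, Ichnellus, Ornithella, and Pachyensis show the derived state 'present' for Character 2, supporting them as a clade.
Character 3: derived state 'absent' in Bryooma, Euryaria, Ichnellus, Ornithella, and Pachyensis only — synapomorphy for {Bryooma, Euryaria, Ichnellus, Ornithella, Pachyensis}.
Only Ichnellus and Pachyensis show the derived state 'present' for Character 4, supporting them as a clade.
Most parsimonious ingroup topology: (Ichnops,(((Euryaria,Ornithella),(Pachyensis,Ichnellus)),Bryooma)).
Ichnops is sister to the clade containing all other ingroup taxa, so it is the earliest-diverging (most basal) ingroup lineage.

Ichnops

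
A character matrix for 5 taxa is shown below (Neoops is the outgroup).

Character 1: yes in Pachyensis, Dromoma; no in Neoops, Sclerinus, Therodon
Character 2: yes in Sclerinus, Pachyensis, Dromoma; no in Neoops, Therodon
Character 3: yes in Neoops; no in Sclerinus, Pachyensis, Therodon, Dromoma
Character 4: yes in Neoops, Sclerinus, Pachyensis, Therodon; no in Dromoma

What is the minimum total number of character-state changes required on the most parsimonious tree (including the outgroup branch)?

Character polarity is set by the outgroup: the derived state is whichever differs from the outgroup's state, so for Character 3, Character 4 the derived state is 'no', and for the remaining characters it is 'yes'.
Character 1: derived state 'yes' in Dromoma and Pachyensis only — synapomorphy for {Dromoma, Pachyensis}.
Character 2 (derived state 'yes') is shared by Dromoma, Pachyensis, and Sclerinus — a synapomorphy uniting that clade.
Character 3 (derived state 'no') is shared by all ingroup taxa — unites the whole ingroup.
Character 4: derived state 'no' in Dromoma only — an autapomorphy, so it tells us nothing about relationships among taxa.
Most parsimonious ingroup topology: ((Sclerinus,(Pachyensis,Dromoma)),Therodon).
Changes per character on this tree: Character 1: 1; Character 2: 1; Character 3: 1; Character 4: 1.
Total = 4.

4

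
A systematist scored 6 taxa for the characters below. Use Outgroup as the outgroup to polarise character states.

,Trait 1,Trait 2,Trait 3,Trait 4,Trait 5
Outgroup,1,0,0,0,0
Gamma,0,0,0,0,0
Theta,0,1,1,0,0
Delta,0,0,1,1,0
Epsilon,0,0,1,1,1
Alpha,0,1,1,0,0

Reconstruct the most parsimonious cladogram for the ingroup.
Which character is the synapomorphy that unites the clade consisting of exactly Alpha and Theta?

Character polarity is set by the outgroup: the derived state is whichever differs from the outgroup's state, so for Trait 1 the derived state is '0', and for the remaining characters it is '1'.
All ingroup taxa share the derived state '0' for Trait 1; it defines the ingroup but does not resolve relationships within it.
Only Alpha and Theta show the derived state '1' for Trait 2, supporting them as a clade.
Only Alpha, Delta, Epsilon, and Theta show the derived state '1' for Trait 3, supporting them as a clade.
Trait 4 (derived state '1') is shared by Delta and Epsilon — a synapomorphy uniting that clade.
Trait 5: derived state '1' in Epsilon only — an autapomorphy, so it tells us nothing about relationships among taxa.
Most parsimonious ingroup topology: (Gamma,((Theta,Alpha),(Delta,Epsilon))).
The clade {Alpha, Theta} is supported by Trait 2: its derived state '1' occurs in exactly those taxa and in no other taxon (including the outgroup).

Trait 2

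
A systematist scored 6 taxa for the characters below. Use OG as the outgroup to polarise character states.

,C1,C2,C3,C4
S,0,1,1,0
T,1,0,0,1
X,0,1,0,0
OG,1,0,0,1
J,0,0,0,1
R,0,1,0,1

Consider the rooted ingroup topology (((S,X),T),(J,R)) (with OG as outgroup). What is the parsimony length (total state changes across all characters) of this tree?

6

Map each character onto (((S,X),T),(J,R)) (rooted by OG) and count the minimum state changes it requires (Fitch parsimony):
C1: 2; C2: 2; C3: 1; C4: 1.
Total tree length = 6.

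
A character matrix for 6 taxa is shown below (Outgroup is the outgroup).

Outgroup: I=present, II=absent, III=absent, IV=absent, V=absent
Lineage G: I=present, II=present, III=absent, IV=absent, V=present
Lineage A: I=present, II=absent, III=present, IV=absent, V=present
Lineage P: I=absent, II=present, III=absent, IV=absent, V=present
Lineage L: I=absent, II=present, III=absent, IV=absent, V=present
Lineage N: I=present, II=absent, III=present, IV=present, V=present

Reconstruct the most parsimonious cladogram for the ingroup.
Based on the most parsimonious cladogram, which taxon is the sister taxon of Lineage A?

Lineage N

Character polarity is set by the outgroup: the derived state is whichever differs from the outgroup's state, so for I the derived state is 'absent', and for the remaining characters it is 'present'.
I: derived state 'absent' in Lineage L and Lineage P only — synapomorphy for {Lineage L, Lineage P}.
II: derived state 'present' in Lineage G, Lineage L, and Lineage P only — synapomorphy for {Lineage G, Lineage L, Lineage P}.
III: derived state 'present' in Lineage A and Lineage N only — synapomorphy for {Lineage A, Lineage N}.
IV (derived state 'present') is unique to Lineage N (autapomorphy; uninformative for grouping).
V (derived state 'present') is shared by all ingroup taxa — unites the whole ingroup.
Most parsimonious ingroup topology: ((Lineage A,Lineage N),((Lineage P,Lineage L),Lineage G)).
Lineage A and Lineage N form a cherry on this tree, so they are sister taxa.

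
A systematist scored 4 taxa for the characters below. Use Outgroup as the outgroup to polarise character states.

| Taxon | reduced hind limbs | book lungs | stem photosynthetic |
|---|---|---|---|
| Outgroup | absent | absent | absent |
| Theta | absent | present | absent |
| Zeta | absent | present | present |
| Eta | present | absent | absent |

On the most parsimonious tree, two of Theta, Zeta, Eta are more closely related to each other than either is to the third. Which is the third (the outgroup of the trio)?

The outgroup has state 'absent' for every character, so 'present' is the derived state throughout.
reduced hind limbs (derived state 'present') is unique to Eta (autapomorphy; uninformative for grouping).
book lungs (derived state 'present') is shared by Theta and Zeta — a synapomorphy uniting that clade.
stem photosynthetic: derived state 'present' in Zeta only — an autapomorphy, so it tells us nothing about relationships among taxa.
Most parsimonious ingroup topology: ((Theta,Zeta),Eta).
Theta and Zeta share a more recent common ancestor with each other than either does with Eta, so Eta is the least closely related of the three.

Eta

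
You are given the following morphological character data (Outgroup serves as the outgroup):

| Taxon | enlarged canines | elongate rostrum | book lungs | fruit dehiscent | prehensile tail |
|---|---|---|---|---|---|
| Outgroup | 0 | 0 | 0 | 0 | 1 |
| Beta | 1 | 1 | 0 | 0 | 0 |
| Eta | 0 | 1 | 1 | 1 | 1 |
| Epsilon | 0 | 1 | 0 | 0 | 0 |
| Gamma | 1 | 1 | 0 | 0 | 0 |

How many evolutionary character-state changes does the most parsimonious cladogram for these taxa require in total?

Character polarity is set by the outgroup: the derived state is whichever differs from the outgroup's state, so for prehensile tail the derived state is '0', and for the remaining characters it is '1'.
enlarged canines (derived state '1') is shared by Beta and Gamma — a synapomorphy uniting that clade.
All ingroup taxa share the derived state '1' for elongate rostrum; it defines the ingroup but does not resolve relationships within it.
book lungs: derived state '1' in Eta only — an autapomorphy, so it tells us nothing about relationships among taxa.
fruit dehiscent: derived state '1' in Eta only — an autapomorphy, so it tells us nothing about relationships among taxa.
Only Beta, Epsilon, and Gamma show the derived state '0' for prehensile tail, supporting them as a clade.
Most parsimonious ingroup topology: (((Beta,Gamma),Epsilon),Eta).
Changes per character on this tree: enlarged canines: 1; elongate rostrum: 1; book lungs: 1; fruit dehiscent: 1; prehensile tail: 1.
Total = 5.

5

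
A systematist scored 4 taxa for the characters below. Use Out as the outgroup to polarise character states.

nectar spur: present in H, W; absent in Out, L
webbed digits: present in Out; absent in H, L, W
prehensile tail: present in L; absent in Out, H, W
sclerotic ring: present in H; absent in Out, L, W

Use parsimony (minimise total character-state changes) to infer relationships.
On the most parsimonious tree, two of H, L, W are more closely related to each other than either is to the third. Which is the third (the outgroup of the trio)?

Character polarity is set by the outgroup: the derived state is whichever differs from the outgroup's state, so for webbed digits the derived state is 'absent', and for the remaining characters it is 'present'.
nectar spur (derived state 'present') is shared by H and W — a synapomorphy uniting that clade.
All ingroup taxa share the derived state 'absent' for webbed digits; it defines the ingroup but does not resolve relationships within it.
prehensile tail: derived state 'present' in L only — an autapomorphy, so it tells us nothing about relationships among taxa.
sclerotic ring: derived state 'present' in H only — an autapomorphy, so it tells us nothing about relationships among taxa.
Most parsimonious ingroup topology: ((H,W),L).
H and W share a more recent common ancestor with each other than either does with L, so L is the least closely related of the three.

L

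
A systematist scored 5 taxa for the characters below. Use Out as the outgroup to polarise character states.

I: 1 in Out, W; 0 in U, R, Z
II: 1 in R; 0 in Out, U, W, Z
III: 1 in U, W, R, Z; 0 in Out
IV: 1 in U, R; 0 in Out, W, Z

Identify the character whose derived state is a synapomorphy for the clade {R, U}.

IV

Character polarity is set by the outgroup: the derived state is whichever differs from the outgroup's state, so for I the derived state is '0', and for the remaining characters it is '1'.
Only R, U, and Z show the derived state '0' for I, supporting them as a clade.
II: derived state '1' in R only — an autapomorphy, so it tells us nothing about relationships among taxa.
All ingroup taxa share the derived state '1' for III; it defines the ingroup but does not resolve relationships within it.
Only R and U show the derived state '1' for IV, supporting them as a clade.
Most parsimonious ingroup topology: (((U,R),Z),W).
The clade {R, U} is supported by IV: its derived state '1' occurs in exactly those taxa and in no other taxon (including the outgroup).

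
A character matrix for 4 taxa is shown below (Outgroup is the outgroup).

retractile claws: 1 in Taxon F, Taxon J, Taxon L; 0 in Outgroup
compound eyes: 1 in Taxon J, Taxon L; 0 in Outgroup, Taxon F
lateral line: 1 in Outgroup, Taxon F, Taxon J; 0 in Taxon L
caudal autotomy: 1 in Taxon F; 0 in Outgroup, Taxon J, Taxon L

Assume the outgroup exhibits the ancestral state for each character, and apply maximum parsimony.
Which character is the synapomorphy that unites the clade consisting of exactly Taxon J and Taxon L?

Character polarity is set by the outgroup: the derived state is whichever differs from the outgroup's state, so for lateral line the derived state is '0', and for the remaining characters it is '1'.
All ingroup taxa share the derived state '1' for retractile claws; it defines the ingroup but does not resolve relationships within it.
compound eyes (derived state '1') is shared by Taxon J and Taxon L — a synapomorphy uniting that clade.
lateral line (derived state '0') is unique to Taxon L (autapomorphy; uninformative for grouping).
caudal autotomy (derived state '1') is unique to Taxon F (autapomorphy; uninformative for grouping).
Most parsimonious ingroup topology: (Taxon F,(Taxon J,Taxon L)).
The clade {Taxon J, Taxon L} is supported by compound eyes: its derived state '1' occurs in exactly those taxa and in no other taxon (including the outgroup).

compound eyes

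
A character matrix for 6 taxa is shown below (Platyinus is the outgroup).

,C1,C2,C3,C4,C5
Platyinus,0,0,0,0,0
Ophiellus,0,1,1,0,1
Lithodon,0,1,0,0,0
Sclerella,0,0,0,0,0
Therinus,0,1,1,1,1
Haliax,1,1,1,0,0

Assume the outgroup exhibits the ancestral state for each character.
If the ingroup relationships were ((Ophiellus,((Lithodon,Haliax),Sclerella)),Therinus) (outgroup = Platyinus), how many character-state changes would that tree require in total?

9

Map each character onto ((Ophiellus,((Lithodon,Haliax),Sclerella)),Therinus) (rooted by Platyinus) and count the minimum state changes it requires (Fitch parsimony):
C1: 1; C2: 2; C3: 3; C4: 1; C5: 2.
Total tree length = 9.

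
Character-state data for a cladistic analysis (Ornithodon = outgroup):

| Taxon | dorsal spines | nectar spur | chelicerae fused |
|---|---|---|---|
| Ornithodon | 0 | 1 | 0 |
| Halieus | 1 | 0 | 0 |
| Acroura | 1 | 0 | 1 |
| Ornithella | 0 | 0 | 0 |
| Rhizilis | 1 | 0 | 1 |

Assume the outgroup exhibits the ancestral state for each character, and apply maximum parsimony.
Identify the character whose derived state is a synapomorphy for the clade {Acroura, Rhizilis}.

chelicerae fused

Character polarity is set by the outgroup: the derived state is whichever differs from the outgroup's state, so for nectar spur the derived state is '0', and for the remaining characters it is '1'.
Only Acroura, Halieus, and Rhizilis show the derived state '1' for dorsal spines, supporting them as a clade.
All ingroup taxa share the derived state '0' for nectar spur; it defines the ingroup but does not resolve relationships within it.
Only Acroura and Rhizilis show the derived state '1' for chelicerae fused, supporting them as a clade.
Most parsimonious ingroup topology: ((Halieus,(Acroura,Rhizilis)),Ornithella).
The clade {Acroura, Rhizilis} is supported by chelicerae fused: its derived state '1' occurs in exactly those taxa and in no other taxon (including the outgroup).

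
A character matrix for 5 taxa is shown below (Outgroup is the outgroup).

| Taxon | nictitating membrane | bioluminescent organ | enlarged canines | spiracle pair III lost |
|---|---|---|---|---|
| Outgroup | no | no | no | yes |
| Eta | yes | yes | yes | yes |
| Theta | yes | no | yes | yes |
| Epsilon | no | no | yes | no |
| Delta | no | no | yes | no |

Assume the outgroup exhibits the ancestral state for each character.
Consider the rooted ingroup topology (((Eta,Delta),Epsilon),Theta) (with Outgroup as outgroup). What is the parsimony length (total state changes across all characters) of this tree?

6

Map each character onto (((Eta,Delta),Epsilon),Theta) (rooted by Outgroup) and count the minimum state changes it requires (Fitch parsimony):
nictitating membrane: 2; bioluminescent organ: 1; enlarged canines: 1; spiracle pair III lost: 2.
Total tree length = 6.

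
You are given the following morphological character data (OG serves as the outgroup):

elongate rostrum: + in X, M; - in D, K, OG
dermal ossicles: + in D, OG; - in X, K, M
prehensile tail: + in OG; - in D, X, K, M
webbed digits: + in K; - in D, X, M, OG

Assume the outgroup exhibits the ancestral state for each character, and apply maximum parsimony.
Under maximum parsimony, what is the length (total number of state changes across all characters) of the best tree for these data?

4

Character polarity is set by the outgroup: the derived state is whichever differs from the outgroup's state, so for dermal ossicles, prehensile tail the derived state is '-', and for the remaining characters it is '+'.
elongate rostrum (derived state '+') is shared by M and X — a synapomorphy uniting that clade.
Only K, M, and X show the derived state '-' for dermal ossicles, supporting them as a clade.
All ingroup taxa share the derived state '-' for prehensile tail; it defines the ingroup but does not resolve relationships within it.
webbed digits: derived state '+' in K only — an autapomorphy, so it tells us nothing about relationships among taxa.
Most parsimonious ingroup topology: (((X,M),K),D).
Changes per character on this tree: elongate rostrum: 1; dermal ossicles: 1; prehensile tail: 1; webbed digits: 1.
Total = 4.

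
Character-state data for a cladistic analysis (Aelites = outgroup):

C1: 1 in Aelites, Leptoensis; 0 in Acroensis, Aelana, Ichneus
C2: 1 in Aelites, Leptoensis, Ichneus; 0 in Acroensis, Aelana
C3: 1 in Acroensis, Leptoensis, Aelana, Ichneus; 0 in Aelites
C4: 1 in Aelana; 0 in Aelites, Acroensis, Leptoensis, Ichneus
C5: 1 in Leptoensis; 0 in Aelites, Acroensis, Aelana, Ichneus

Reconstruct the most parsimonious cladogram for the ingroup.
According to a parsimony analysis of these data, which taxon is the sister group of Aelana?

Character polarity is set by the outgroup: the derived state is whichever differs from the outgroup's state, so for C1, C2 the derived state is '0', and for the remaining characters it is '1'.
Only Acroensis, Aelana, and Ichneus show the derived state '0' for C1, supporting them as a clade.
C2 (derived state '0') is shared by Acroensis and Aelana — a synapomorphy uniting that clade.
C3 (derived state '1') is shared by all ingroup taxa — unites the whole ingroup.
C4 (derived state '1') is unique to Aelana (autapomorphy; uninformative for grouping).
C5: derived state '1' in Leptoensis only — an autapomorphy, so it tells us nothing about relationships among taxa.
Most parsimonious ingroup topology: (((Acroensis,Aelana),Ichneus),Leptoensis).
Aelana and Acroensis form a cherry on this tree, so they are sister taxa.

Acroensis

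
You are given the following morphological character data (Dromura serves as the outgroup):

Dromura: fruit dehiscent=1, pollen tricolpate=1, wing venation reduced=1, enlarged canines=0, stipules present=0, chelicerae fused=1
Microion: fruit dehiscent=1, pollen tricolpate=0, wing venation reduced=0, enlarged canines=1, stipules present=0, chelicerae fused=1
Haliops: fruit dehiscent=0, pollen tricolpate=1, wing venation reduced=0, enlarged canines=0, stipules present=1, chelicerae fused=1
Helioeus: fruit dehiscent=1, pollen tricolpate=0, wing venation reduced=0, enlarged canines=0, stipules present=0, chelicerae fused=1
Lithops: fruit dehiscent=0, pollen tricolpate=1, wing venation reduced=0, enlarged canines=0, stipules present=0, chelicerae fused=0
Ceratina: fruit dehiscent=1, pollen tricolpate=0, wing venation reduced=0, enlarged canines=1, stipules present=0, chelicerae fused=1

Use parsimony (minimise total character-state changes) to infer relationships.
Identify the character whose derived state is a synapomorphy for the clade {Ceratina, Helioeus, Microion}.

pollen tricolpate

Character polarity is set by the outgroup: the derived state is whichever differs from the outgroup's state, so for fruit dehiscent, pollen tricolpate, wing venation reduced, chelicerae fused the derived state is '0', and for the remaining characters it is '1'.
fruit dehiscent: derived state '0' in Haliops and Lithops only — synapomorphy for {Haliops, Lithops}.
Only Ceratina, Helioeus, and Microion show the derived state '0' for pollen tricolpate, supporting them as a clade.
wing venation reduced (derived state '0') is shared by all ingroup taxa — unites the whole ingroup.
enlarged canines (derived state '1') is shared by Ceratina and Microion — a synapomorphy uniting that clade.
stipules present: derived state '1' in Haliops only — an autapomorphy, so it tells us nothing about relationships among taxa.
chelicerae fused: derived state '0' in Lithops only — an autapomorphy, so it tells us nothing about relationships among taxa.
Most parsimonious ingroup topology: (((Microion,Ceratina),Helioeus),(Haliops,Lithops)).
The clade {Ceratina, Helioeus, Microion} is supported by pollen tricolpate: its derived state '0' occurs in exactly those taxa and in no other taxon (including the outgroup).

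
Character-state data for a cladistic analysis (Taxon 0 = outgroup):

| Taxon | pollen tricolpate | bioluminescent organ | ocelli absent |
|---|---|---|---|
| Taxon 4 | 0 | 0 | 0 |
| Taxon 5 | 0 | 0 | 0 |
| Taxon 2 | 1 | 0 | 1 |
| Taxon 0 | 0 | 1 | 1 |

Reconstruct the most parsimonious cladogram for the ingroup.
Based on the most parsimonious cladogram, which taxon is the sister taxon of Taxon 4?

Taxon 5

Character polarity is set by the outgroup: the derived state is whichever differs from the outgroup's state, so for bioluminescent organ, ocelli absent the derived state is '0', and for the remaining characters it is '1'.
pollen tricolpate (derived state '1') is unique to Taxon 2 (autapomorphy; uninformative for grouping).
bioluminescent organ (derived state '0') is shared by all ingroup taxa — unites the whole ingroup.
ocelli absent (derived state '0') is shared by Taxon 4 and Taxon 5 — a synapomorphy uniting that clade.
Most parsimonious ingroup topology: (Taxon 2,(Taxon 5,Taxon 4)).
Taxon 4 and Taxon 5 form a cherry on this tree, so they are sister taxa.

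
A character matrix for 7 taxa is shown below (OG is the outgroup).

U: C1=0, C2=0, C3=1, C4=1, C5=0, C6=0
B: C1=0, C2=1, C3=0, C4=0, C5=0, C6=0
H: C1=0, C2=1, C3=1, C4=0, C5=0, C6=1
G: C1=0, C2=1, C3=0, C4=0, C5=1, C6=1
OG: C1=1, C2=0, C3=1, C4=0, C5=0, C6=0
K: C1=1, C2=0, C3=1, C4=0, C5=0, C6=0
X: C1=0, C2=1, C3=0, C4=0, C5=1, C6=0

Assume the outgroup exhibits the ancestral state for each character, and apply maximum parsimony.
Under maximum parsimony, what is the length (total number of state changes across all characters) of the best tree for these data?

Character polarity is set by the outgroup: the derived state is whichever differs from the outgroup's state, so for C1, C3 the derived state is '0', and for the remaining characters it is '1'.
C1: derived state '0' in B, G, H, U, and X only — synapomorphy for {B, G, H, U, X}.
C2: derived state '1' in B, G, H, and X only — synapomorphy for {B, G, H, X}.
Only B, G, and X show the derived state '0' for C3, supporting them as a clade.
C4 (derived state '1') is unique to U (autapomorphy; uninformative for grouping).
C5: derived state '1' in G and X only — synapomorphy for {G, X}.
C6 (state '1') occurs in G and H but conflicts with the nesting implied by the other characters — most parsimoniously interpreted as homoplasy.
Most parsimonious ingroup topology: (((H,((X,G),B)),U),K).
Changes per character on this tree: C1: 1; C2: 1; C3: 1; C4: 1; C5: 1; C6: 2.
Total = 7.

7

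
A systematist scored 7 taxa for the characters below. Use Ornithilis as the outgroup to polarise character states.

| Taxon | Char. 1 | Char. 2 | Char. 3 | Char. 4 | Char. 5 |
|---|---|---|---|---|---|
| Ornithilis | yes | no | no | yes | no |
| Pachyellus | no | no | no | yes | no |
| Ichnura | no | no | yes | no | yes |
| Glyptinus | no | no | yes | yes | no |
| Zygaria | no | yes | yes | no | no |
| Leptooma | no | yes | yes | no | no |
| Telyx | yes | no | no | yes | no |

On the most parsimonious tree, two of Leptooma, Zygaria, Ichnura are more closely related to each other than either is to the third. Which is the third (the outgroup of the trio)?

Character polarity is set by the outgroup: the derived state is whichever differs from the outgroup's state, so for Char. 1, Char. 4 the derived state is 'no', and for the remaining characters it is 'yes'.
Only Glyptinus, Ichnura, Leptooma, Pachyellus, and Zygaria show the derived state 'no' for Char. 1, supporting them as a clade.
Only Leptooma and Zygaria show the derived state 'yes' for Char. 2, supporting them as a clade.
Char. 3 (derived state 'yes') is shared by Glyptinus, Ichnura, Leptooma, and Zygaria — a synapomorphy uniting that clade.
Char. 4: derived state 'no' in Ichnura, Leptooma, and Zygaria only — synapomorphy for {Ichnura, Leptooma, Zygaria}.
Char. 5: derived state 'yes' in Ichnura only — an autapomorphy, so it tells us nothing about relationships among taxa.
Most parsimonious ingroup topology: ((Pachyellus,((Ichnura,(Zygaria,Leptooma)),Glyptinus)),Telyx).
Leptooma and Zygaria share a more recent common ancestor with each other than either does with Ichnura, so Ichnura is the least closely related of the three.

Ichnura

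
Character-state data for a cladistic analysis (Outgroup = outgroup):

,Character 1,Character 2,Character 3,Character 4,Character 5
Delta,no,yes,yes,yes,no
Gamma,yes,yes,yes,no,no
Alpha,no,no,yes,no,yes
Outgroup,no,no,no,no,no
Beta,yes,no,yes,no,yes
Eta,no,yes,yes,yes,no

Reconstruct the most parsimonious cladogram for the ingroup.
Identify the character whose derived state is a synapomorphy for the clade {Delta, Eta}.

The outgroup has state 'no' for every character, so 'yes' is the derived state throughout.
Character 1 groups Beta and Gamma, which is incompatible with the clades supported by the remaining characters; treating it as convergent (homoplasy) costs fewer steps than any alternative tree.
Character 2 (derived state 'yes') is shared by Delta, Eta, and Gamma — a synapomorphy uniting that clade.
Character 3 (derived state 'yes') is shared by all ingroup taxa — unites the whole ingroup.
Character 4 (derived state 'yes') is shared by Delta and Eta — a synapomorphy uniting that clade.
Character 5: derived state 'yes' in Alpha and Beta only — synapomorphy for {Alpha, Beta}.
Most parsimonious ingroup topology: (((Eta,Delta),Gamma),(Beta,Alpha)).
The clade {Delta, Eta} is supported by Character 4: its derived state 'yes' occurs in exactly those taxa and in no other taxon (including the outgroup).

Character 4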